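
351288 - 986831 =- 635543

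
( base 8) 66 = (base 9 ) 60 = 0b110110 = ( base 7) 105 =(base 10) 54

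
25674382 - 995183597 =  - 969509215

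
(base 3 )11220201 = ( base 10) 3583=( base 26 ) 57l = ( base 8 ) 6777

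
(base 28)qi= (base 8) 1352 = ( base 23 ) 19a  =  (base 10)746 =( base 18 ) 258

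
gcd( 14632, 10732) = 4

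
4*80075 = 320300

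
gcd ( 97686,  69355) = 1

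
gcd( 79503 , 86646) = 3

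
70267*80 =5621360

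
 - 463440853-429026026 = -892466879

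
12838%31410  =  12838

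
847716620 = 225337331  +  622379289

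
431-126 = 305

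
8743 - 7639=1104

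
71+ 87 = 158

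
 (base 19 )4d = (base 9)108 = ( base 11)81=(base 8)131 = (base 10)89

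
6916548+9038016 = 15954564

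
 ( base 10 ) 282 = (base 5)2112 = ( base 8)432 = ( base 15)13C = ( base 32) 8q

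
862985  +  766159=1629144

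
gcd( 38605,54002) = 1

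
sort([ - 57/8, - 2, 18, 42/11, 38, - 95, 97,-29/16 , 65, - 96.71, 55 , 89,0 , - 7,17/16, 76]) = [ - 96.71, - 95,-57/8 , - 7, - 2, - 29/16 , 0, 17/16,42/11, 18,38, 55,65 , 76, 89, 97] 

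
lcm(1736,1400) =43400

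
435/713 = 435/713 = 0.61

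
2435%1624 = 811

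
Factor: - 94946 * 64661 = - 6139303306 = - 2^1*29^1 * 1637^1*64661^1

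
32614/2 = 16307 = 16307.00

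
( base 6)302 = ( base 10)110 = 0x6E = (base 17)68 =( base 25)4A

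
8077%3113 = 1851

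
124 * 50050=6206200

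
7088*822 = 5826336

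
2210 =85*26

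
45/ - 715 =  - 1 + 134/143 = - 0.06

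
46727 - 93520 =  - 46793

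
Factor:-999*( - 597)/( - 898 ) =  - 596403/898 = - 2^( - 1) * 3^4*37^1*199^1*449^( - 1)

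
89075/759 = 117 + 272/759 = 117.36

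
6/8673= 2/2891 = 0.00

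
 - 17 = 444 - 461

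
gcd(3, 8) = 1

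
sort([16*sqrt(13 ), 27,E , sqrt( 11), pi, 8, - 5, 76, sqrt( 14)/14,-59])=[ - 59, - 5,  sqrt(14)/14 , E,  pi,sqrt( 11 ),8,27,16*sqrt(13 ), 76 ]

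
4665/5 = 933 = 933.00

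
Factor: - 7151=-7151^1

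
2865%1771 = 1094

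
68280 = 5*13656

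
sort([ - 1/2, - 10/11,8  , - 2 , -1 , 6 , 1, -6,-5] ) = [-6,-5,-2, - 1, - 10/11, - 1/2 , 1,6, 8 ] 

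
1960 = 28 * 70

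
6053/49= 6053/49 = 123.53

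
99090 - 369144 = - 270054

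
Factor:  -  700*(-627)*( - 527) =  - 231300300=-  2^2 * 3^1*5^2*7^1*11^1*17^1 * 19^1*31^1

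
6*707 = 4242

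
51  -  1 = 50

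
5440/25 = 1088/5= 217.60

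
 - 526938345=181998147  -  708936492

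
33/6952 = 3/632 = 0.00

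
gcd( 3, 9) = 3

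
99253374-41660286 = 57593088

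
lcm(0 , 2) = 0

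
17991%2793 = 1233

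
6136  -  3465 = 2671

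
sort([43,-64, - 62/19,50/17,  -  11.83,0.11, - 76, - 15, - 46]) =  [  -  76,-64,  -  46 ,-15 ,  -  11.83, - 62/19  ,  0.11,50/17, 43 ] 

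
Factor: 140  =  2^2*5^1*7^1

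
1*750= 750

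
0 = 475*0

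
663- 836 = -173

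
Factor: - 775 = -5^2*31^1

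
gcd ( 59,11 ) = 1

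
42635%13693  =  1556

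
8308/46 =4154/23 = 180.61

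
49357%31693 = 17664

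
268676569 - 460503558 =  - 191826989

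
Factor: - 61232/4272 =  - 43/3 = - 3^( - 1)*43^1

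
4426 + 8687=13113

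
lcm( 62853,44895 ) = 314265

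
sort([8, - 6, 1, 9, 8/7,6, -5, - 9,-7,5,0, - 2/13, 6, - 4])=[ -9, - 7,  -  6,  -  5,-4,-2/13,0,1, 8/7, 5,6,  6,8,9]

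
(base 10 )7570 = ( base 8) 16622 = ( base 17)1935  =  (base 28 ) 9IA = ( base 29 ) 901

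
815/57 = 815/57 = 14.30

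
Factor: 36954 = 2^1 * 3^2*2053^1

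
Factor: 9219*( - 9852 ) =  - 90825588 =- 2^2 * 3^2*7^1*439^1*821^1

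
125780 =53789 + 71991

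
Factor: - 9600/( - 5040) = 40/21 = 2^3*3^( - 1 )*5^1*7^( - 1 ) 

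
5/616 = 5/616 = 0.01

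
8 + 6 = 14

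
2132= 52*41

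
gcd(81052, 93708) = 4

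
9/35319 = 3/11773 = 0.00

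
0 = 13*0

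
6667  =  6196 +471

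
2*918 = 1836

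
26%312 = 26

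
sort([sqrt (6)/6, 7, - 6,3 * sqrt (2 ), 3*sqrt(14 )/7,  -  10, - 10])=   [ - 10, -10, - 6, sqrt( 6)/6,3*sqrt( 14 ) /7,  3*sqrt(2 ),7] 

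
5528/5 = 5528/5 = 1105.60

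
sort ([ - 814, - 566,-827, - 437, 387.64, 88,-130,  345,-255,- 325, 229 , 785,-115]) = [ - 827, - 814,-566 ,-437  , - 325, - 255, - 130,- 115, 88,  229, 345 , 387.64,785] 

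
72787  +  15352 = 88139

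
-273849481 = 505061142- 778910623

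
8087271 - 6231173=1856098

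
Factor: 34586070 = 2^1*3^1*5^1*67^1*17207^1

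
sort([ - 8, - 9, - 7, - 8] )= [ - 9, - 8, - 8, - 7]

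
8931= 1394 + 7537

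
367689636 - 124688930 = 243000706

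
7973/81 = 98 + 35/81 = 98.43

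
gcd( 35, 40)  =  5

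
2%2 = 0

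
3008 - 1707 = 1301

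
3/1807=3/1807 =0.00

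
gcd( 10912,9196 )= 44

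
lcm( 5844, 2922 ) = 5844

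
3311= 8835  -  5524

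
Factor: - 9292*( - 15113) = 2^2*7^1*17^1 * 23^1*101^1*127^1 = 140429996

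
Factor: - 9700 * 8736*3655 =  - 309721776000 = - 2^7*3^1*5^3*7^1*13^1*17^1*43^1 * 97^1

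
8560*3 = 25680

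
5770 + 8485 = 14255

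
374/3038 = 187/1519 =0.12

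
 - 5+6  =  1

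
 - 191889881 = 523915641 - 715805522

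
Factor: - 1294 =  - 2^1*647^1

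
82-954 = -872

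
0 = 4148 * 0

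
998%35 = 18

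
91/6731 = 91/6731 = 0.01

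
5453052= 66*82622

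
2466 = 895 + 1571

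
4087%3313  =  774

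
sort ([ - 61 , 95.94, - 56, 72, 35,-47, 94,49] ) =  [-61, - 56, - 47, 35,49,72, 94, 95.94]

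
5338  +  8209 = 13547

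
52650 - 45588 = 7062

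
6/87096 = 1/14516 = 0.00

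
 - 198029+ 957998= 759969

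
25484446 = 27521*926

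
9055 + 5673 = 14728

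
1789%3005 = 1789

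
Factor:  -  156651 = -3^1*11^1*47^1*101^1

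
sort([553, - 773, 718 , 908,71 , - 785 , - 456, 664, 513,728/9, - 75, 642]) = [ - 785 ,-773, - 456, -75, 71 , 728/9, 513, 553,642,664  ,  718, 908] 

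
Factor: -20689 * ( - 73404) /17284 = 379663839/4321 = 3^2 * 17^1 * 29^( - 1)*149^( -1 )*1217^1*2039^1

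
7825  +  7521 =15346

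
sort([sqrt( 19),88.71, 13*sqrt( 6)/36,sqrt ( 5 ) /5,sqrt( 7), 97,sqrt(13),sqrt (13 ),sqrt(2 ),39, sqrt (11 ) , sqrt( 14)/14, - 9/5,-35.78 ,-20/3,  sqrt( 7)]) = [-35.78, - 20/3,  -  9/5, sqrt( 14 ) /14, sqrt (5)/5, 13*sqrt( 6) /36, sqrt(2),sqrt( 7 ),sqrt(7 ),sqrt( 11), sqrt( 13) , sqrt (13), sqrt (19), 39, 88.71 , 97 ] 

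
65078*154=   10022012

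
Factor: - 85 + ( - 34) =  -119= -7^1*17^1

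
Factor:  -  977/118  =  - 2^(  -  1)*59^(-1 )*977^1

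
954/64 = 477/32 = 14.91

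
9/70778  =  9/70778  =  0.00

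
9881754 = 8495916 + 1385838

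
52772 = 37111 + 15661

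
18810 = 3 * 6270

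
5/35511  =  5/35511 = 0.00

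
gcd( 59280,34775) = 65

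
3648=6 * 608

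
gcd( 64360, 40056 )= 8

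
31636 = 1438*22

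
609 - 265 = 344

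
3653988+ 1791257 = 5445245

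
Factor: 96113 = 223^1 * 431^1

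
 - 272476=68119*( - 4 )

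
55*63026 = 3466430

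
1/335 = 1/335  =  0.00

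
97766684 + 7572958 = 105339642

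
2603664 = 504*5166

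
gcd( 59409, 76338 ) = 9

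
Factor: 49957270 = 2^1*5^1 * 11^2*19^1*41^1 * 53^1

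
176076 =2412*73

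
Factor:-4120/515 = -8 = - 2^3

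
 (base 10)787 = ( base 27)124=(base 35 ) mh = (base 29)R4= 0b1100010011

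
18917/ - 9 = -18917/9=-2101.89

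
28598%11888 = 4822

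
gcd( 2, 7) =1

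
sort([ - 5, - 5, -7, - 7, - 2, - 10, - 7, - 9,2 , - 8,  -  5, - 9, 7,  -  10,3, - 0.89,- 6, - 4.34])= [ - 10, - 10,- 9, - 9,  -  8,-7, - 7, - 7, - 6, - 5, - 5, - 5,  -  4.34, - 2, - 0.89, 2, 3,  7]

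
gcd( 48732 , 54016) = 4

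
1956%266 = 94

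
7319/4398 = 1  +  2921/4398= 1.66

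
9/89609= 9/89609 = 0.00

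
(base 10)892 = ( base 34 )Q8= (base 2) 1101111100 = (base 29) 11m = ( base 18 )2da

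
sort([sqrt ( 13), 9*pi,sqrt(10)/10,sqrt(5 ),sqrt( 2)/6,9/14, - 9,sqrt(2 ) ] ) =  [ - 9,sqrt(2) /6,sqrt( 10)/10,9/14,sqrt( 2),sqrt(5 ),sqrt ( 13), 9*pi] 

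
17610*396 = 6973560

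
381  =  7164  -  6783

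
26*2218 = 57668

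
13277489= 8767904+4509585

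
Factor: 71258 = 2^1*11^1*41^1*79^1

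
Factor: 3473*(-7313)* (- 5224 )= 132679407976  =  2^3*23^1 *71^1*103^1*151^1*653^1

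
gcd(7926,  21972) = 6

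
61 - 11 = 50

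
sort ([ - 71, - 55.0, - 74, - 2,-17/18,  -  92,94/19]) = [ - 92, - 74, - 71, - 55.0,-2, - 17/18,94/19]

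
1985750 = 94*21125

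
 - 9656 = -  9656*1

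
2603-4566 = -1963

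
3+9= 12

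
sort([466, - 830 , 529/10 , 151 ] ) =[- 830, 529/10, 151, 466 ]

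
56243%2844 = 2207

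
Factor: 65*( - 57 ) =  -3^1*5^1*13^1*19^1 = - 3705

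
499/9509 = 499/9509 = 0.05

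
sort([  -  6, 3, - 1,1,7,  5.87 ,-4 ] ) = [- 6, - 4,  -  1,1,3 , 5.87,  7 ] 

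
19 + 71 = 90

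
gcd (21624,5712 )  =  408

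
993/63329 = 993/63329=0.02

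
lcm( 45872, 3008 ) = 183488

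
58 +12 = 70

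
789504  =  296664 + 492840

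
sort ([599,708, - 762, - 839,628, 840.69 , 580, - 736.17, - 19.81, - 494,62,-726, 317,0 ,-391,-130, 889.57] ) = [ - 839, - 762, - 736.17,-726, - 494, - 391,-130 ,-19.81,  0, 62 , 317, 580, 599,  628,  708, 840.69,889.57 ]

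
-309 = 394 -703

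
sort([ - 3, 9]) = [- 3, 9]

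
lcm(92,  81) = 7452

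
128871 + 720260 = 849131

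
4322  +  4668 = 8990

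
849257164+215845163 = 1065102327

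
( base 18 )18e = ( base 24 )K2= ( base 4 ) 13202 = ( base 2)111100010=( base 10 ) 482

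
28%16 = 12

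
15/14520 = 1/968  =  0.00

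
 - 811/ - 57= 14 + 13/57= 14.23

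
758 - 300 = 458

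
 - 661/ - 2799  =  661/2799 = 0.24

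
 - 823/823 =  - 1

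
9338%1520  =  218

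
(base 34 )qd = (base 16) 381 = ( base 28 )141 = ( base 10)897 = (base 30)TR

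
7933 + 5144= 13077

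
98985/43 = 2301 +42/43 = 2301.98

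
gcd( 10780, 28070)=70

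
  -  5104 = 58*( -88 ) 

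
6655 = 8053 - 1398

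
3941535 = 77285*51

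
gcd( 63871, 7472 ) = 1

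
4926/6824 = 2463/3412 = 0.72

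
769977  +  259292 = 1029269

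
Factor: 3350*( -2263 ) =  - 2^1*5^2 *31^1*67^1*73^1 = - 7581050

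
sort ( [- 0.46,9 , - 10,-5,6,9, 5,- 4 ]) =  [ - 10,-5, - 4,- 0.46, 5 , 6, 9,9]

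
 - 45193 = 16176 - 61369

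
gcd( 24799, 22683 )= 1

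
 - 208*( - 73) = 15184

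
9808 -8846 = 962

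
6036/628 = 9 + 96/157= 9.61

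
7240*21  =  152040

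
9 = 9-0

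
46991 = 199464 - 152473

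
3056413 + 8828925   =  11885338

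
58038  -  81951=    - 23913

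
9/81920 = 9/81920 = 0.00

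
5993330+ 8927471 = 14920801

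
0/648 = 0 =0.00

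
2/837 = 2/837 = 0.00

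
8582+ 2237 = 10819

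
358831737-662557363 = -303725626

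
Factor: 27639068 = 2^2*1867^1*3701^1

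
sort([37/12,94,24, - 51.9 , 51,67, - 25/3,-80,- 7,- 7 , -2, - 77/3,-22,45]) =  [ - 80,-51.9, - 77/3, - 22, - 25/3,- 7, - 7, - 2,37/12,24,45,51,67,94 ] 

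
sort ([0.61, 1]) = [0.61, 1] 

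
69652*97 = 6756244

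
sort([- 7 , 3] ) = [-7,3] 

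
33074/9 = 33074/9 = 3674.89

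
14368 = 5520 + 8848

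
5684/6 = 2842/3 =947.33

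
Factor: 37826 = 2^1*18913^1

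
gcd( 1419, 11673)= 3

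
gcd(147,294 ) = 147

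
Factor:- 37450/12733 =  - 50/17   =  - 2^1*5^2*17^( - 1)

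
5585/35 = 1117/7 = 159.57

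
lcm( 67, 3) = 201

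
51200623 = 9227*5549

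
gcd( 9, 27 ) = 9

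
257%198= 59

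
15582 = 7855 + 7727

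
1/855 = 1/855 = 0.00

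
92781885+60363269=153145154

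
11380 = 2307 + 9073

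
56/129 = 56/129 = 0.43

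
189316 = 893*212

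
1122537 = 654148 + 468389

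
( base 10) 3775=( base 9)5154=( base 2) 111010111111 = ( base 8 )7277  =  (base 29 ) 4E5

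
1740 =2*870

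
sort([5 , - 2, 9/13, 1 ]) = [ - 2, 9/13,1, 5] 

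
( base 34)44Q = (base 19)D4H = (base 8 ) 11262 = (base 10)4786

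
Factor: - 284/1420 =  - 1/5 = - 5^(-1)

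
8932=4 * 2233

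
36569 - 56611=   -  20042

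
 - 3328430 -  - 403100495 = 399772065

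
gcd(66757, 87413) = 1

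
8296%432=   88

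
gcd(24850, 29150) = 50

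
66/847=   6/77 = 0.08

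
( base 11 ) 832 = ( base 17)380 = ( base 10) 1003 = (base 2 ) 1111101011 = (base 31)11b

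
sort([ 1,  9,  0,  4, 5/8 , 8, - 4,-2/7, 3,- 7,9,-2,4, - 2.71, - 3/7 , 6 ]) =[ - 7, - 4,- 2.71, - 2,-3/7,-2/7, 0,5/8,  1,3,4 , 4 , 6,  8, 9, 9 ] 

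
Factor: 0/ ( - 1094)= 0^1 = 0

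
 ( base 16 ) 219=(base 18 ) 1BF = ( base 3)201220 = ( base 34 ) FR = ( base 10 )537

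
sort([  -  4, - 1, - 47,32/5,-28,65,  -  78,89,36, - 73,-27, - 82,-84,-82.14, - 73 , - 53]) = [-84, - 82.14, - 82,  -  78,-73, - 73,-53, - 47, - 28, - 27,-4, - 1,32/5,36,  65,  89]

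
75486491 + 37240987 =112727478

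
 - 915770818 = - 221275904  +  -694494914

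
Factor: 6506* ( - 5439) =  -  2^1 * 3^1*7^2 *37^1*3253^1 =- 35386134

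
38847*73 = 2835831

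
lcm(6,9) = 18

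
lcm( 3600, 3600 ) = 3600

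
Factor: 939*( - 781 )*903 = - 662223177 = -3^2*7^1*11^1*43^1*71^1 * 313^1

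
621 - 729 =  - 108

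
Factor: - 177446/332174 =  - 289/541 = - 17^2*541^( - 1) 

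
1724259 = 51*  33809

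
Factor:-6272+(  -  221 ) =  - 43^1*151^1  =  - 6493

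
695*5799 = 4030305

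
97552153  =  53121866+44430287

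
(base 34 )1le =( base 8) 3534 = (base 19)543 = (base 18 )5ec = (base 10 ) 1884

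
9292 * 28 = 260176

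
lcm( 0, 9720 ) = 0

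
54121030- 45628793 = 8492237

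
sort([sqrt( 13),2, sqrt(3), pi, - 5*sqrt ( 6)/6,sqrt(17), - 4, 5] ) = [ - 4, - 5 * sqrt ( 6 ) /6,sqrt( 3), 2, pi,sqrt( 13), sqrt(17 ), 5] 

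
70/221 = 70/221= 0.32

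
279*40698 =11354742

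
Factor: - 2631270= - 2^1*3^1*5^1 * 139^1 * 631^1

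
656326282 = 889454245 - 233127963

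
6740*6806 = 45872440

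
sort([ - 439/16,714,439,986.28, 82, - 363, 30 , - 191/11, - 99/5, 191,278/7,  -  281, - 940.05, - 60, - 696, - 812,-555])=[  -  940.05, - 812, - 696, - 555, - 363, -281, - 60, - 439/16, - 99/5, - 191/11, 30,278/7,  82,191,439,714, 986.28]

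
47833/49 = 976 + 9/49 = 976.18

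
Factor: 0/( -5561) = 0^1 =0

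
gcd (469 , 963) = 1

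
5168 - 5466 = -298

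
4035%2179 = 1856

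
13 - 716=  - 703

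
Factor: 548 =2^2 * 137^1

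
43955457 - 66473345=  - 22517888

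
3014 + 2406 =5420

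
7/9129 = 7/9129 = 0.00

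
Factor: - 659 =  - 659^1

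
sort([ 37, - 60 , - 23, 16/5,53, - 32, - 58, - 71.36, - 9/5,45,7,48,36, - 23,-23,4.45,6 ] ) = [ - 71.36, - 60, -58, - 32, - 23, - 23, - 23 ,-9/5,16/5,4.45  ,  6,7, 36,  37, 45, 48 , 53] 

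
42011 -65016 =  - 23005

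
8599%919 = 328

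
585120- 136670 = 448450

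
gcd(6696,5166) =18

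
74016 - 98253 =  - 24237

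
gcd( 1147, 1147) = 1147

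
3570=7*510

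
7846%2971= 1904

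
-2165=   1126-3291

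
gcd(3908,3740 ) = 4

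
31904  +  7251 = 39155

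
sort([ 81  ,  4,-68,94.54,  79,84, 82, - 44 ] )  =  [ - 68, - 44, 4,79,81,82,  84,  94.54]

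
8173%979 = 341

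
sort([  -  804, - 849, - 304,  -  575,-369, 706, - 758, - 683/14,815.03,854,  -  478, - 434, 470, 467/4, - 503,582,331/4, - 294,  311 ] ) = [-849,-804, - 758, - 575, - 503, - 478 ,-434, - 369,-304,-294, - 683/14,  331/4,  467/4,311,470, 582,706,815.03, 854 ]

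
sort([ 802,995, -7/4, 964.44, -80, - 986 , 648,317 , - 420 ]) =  [ - 986, - 420, -80, - 7/4,317,648, 802, 964.44,995]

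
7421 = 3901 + 3520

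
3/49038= 1/16346 = 0.00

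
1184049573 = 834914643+349134930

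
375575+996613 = 1372188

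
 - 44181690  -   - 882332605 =838150915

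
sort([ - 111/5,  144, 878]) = [-111/5,  144, 878]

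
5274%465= 159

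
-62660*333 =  - 20865780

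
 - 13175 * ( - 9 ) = 118575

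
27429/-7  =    -  27429/7 = -3918.43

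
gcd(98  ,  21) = 7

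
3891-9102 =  - 5211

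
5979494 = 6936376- 956882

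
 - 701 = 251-952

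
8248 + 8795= 17043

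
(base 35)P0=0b1101101011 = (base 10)875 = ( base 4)31223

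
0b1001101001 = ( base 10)617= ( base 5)4432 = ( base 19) 1D9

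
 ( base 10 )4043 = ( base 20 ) a23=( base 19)b3f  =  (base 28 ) 54B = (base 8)7713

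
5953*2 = 11906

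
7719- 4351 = 3368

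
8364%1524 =744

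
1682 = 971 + 711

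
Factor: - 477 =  - 3^2*53^1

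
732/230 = 3+ 21/115 = 3.18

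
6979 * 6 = 41874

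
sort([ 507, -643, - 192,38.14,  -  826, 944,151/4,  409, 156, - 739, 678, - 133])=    [ - 826, - 739, -643, - 192, - 133, 151/4  ,  38.14,156, 409,507,678, 944 ] 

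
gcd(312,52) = 52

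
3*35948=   107844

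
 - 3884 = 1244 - 5128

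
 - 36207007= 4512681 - 40719688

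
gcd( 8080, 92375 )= 5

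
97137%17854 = 7867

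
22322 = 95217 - 72895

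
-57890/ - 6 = 9648 + 1/3 = 9648.33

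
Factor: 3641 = 11^1*331^1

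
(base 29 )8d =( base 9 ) 302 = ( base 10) 245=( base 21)be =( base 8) 365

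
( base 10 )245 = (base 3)100002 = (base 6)1045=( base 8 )365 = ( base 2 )11110101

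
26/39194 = 13/19597=0.00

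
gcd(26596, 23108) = 436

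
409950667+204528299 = 614478966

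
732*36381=26630892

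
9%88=9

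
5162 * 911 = 4702582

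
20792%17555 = 3237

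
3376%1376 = 624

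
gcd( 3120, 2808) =312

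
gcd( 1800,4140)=180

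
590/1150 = 59/115 = 0.51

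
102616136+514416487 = 617032623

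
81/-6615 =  - 1 +242/245 = - 0.01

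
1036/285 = 3 + 181/285=3.64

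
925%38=13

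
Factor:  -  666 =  - 2^1*3^2*37^1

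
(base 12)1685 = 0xa85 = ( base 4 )222011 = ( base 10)2693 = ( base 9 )3622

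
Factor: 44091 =3^3*23^1*71^1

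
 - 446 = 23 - 469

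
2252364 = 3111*724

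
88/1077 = 88/1077 = 0.08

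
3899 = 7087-3188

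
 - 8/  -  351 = 8/351  =  0.02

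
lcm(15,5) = 15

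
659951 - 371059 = 288892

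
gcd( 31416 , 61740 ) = 84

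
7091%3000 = 1091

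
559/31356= 43/2412 = 0.02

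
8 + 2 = 10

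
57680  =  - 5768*( - 10) 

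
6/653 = 6/653 = 0.01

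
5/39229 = 5/39229 = 0.00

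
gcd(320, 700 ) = 20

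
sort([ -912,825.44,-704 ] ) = [ - 912,-704 , 825.44 ] 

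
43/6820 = 43/6820=0.01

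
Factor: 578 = 2^1*17^2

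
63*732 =46116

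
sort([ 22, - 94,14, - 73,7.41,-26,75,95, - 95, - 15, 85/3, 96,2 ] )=[-95, - 94, - 73,- 26, - 15,2 , 7.41,14,22, 85/3,75,95,96] 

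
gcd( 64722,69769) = 7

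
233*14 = 3262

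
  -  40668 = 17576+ -58244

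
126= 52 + 74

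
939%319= 301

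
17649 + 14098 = 31747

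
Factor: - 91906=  - 2^1 * 45953^1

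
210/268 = 105/134=0.78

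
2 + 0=2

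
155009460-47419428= 107590032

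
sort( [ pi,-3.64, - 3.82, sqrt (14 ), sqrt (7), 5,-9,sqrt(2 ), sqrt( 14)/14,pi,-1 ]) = [ - 9, - 3.82, - 3.64,-1, sqrt( 14 )/14, sqrt( 2 ), sqrt( 7),pi,pi,sqrt(14 ), 5]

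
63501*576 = 36576576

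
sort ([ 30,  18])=[ 18, 30 ]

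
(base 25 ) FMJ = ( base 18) 1cc8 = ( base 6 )114012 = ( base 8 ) 23330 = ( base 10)9944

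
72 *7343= 528696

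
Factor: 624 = 2^4*3^1*13^1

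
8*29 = 232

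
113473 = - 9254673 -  - 9368146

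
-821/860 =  - 1 + 39/860  =  - 0.95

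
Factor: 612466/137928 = 373/84 = 2^ ( - 2)*3^(-1)*7^( - 1 )*373^1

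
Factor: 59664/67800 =2^1*5^( - 2)*11^1 = 22/25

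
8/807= 8/807 = 0.01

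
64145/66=64145/66 = 971.89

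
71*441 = 31311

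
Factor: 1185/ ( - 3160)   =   - 3/8 = - 2^ ( - 3 )*3^1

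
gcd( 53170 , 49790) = 130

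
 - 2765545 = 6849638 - 9615183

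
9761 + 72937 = 82698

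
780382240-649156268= 131225972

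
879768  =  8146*108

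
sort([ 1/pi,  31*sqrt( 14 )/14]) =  [1/pi, 31 * sqrt( 14)/14 ] 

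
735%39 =33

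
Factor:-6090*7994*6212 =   -  302421653520 = - 2^4 * 3^1*5^1*7^2*29^1  *571^1*1553^1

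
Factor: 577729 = 137^1*4217^1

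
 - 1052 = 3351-4403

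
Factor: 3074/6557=2^1*29^1*53^1*79^( - 1)*83^ ( - 1)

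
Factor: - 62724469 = -62724469^1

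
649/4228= 649/4228 = 0.15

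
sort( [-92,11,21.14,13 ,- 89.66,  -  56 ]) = [-92, - 89.66, - 56,  11, 13, 21.14]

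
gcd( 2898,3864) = 966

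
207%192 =15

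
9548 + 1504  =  11052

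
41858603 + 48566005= 90424608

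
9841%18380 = 9841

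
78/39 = 2 = 2.00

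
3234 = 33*98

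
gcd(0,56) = 56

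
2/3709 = 2/3709 =0.00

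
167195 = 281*595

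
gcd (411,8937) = 3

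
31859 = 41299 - 9440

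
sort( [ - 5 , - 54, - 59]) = [ - 59, - 54,-5]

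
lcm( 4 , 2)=4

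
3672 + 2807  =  6479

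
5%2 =1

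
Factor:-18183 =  - 3^1*11^1 * 19^1*29^1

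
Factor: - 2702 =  - 2^1*7^1*193^1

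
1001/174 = 1001/174 = 5.75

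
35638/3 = 35638/3 =11879.33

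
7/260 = 7/260 = 0.03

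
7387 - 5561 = 1826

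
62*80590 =4996580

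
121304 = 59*2056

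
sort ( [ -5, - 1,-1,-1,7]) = [ - 5, - 1, - 1 , - 1,  7 ] 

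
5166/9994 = 2583/4997 = 0.52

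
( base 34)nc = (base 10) 794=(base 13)491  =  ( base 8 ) 1432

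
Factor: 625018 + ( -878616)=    - 253598 = -2^1*23^1*37^1*149^1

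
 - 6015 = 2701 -8716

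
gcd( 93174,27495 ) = 3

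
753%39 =12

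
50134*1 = 50134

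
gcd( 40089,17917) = 23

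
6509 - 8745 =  - 2236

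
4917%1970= 977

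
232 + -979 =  - 747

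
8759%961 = 110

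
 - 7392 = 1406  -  8798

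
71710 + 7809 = 79519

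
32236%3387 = 1753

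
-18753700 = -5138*3650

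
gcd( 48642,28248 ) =66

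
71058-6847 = 64211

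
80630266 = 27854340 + 52775926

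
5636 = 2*2818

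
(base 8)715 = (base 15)20B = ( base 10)461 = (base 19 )155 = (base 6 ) 2045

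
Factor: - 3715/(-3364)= 2^( - 2 )*5^1 * 29^(-2 )*743^1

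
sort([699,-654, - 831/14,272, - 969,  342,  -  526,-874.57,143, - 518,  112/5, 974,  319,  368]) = [ - 969, - 874.57, - 654, - 526, - 518, - 831/14,  112/5, 143, 272, 319,342, 368,  699,974 ] 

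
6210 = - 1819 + 8029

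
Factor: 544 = 2^5*17^1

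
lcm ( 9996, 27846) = 389844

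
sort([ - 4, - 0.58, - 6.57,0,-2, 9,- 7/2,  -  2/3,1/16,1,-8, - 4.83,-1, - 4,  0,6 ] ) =[ - 8, - 6.57, - 4.83, - 4, - 4,  -  7/2, -2, - 1, - 2/3,-0.58,0 , 0,1/16,1, 6,9]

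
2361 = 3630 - 1269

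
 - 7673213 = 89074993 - 96748206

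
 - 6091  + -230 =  - 6321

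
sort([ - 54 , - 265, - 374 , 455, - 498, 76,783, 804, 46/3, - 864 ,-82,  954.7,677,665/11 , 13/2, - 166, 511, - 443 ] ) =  [- 864, - 498, -443,-374,  -  265, - 166,-82, - 54, 13/2 , 46/3,665/11 , 76, 455 , 511, 677, 783,804, 954.7]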